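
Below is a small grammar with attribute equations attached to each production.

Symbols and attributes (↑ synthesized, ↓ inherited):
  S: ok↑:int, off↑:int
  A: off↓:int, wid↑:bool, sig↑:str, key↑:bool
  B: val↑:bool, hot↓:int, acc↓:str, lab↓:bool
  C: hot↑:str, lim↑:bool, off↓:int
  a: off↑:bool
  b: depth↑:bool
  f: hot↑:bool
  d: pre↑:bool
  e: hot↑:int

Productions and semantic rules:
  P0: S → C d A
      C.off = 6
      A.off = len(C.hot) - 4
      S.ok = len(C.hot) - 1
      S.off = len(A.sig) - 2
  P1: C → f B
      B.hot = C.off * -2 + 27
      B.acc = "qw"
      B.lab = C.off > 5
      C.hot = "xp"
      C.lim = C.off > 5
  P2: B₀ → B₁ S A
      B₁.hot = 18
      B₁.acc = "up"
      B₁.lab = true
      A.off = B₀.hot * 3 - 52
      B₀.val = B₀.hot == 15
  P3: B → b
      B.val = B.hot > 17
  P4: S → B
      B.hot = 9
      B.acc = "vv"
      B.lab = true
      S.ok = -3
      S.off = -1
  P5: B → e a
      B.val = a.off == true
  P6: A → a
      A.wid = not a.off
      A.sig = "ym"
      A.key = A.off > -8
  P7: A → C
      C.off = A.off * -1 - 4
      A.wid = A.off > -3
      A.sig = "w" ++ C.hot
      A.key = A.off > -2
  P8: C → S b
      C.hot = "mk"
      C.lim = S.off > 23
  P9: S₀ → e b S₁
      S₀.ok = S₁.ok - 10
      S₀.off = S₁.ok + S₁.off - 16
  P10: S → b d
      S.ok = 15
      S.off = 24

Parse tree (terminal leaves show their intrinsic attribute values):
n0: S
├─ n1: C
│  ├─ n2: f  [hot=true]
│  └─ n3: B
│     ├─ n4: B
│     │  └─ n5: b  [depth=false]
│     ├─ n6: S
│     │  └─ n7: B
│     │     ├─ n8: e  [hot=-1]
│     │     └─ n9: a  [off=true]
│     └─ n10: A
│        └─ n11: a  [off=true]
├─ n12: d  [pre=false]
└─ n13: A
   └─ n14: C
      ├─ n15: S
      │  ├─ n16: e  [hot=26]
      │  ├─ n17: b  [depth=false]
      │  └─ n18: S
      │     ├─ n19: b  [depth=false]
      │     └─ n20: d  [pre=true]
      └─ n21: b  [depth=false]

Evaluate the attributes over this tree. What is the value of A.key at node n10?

1. n1.off = 6  [6]
2. n2.hot = true  [terminal]
3. n3.hot = 15  [C.off * -2 + 27]
4. n3.acc = "qw"  ["qw"]
5. n3.lab = true  [C.off > 5]
6. n4.hot = 18  [18]
7. n4.acc = "up"  ["up"]
8. n4.lab = true  [true]
9. n5.depth = false  [terminal]
10. n4.val = true  [B.hot > 17]
11. n7.hot = 9  [9]
12. n7.acc = "vv"  ["vv"]
13. n7.lab = true  [true]
14. n8.hot = -1  [terminal]
15. n9.off = true  [terminal]
16. n7.val = true  [a.off == true]
17. n6.ok = -3  [-3]
18. n6.off = -1  [-1]
19. n10.off = -7  [B₀.hot * 3 - 52]
20. n11.off = true  [terminal]
21. n10.wid = false  [not a.off]
22. n10.sig = "ym"  ["ym"]
23. n10.key = true  [A.off > -8]
24. n3.val = true  [B₀.hot == 15]
25. n1.hot = "xp"  ["xp"]
26. n1.lim = true  [C.off > 5]
27. n12.pre = false  [terminal]
28. n13.off = -2  [len(C.hot) - 4]
29. n14.off = -2  [A.off * -1 - 4]
30. n16.hot = 26  [terminal]
31. n17.depth = false  [terminal]
32. n19.depth = false  [terminal]
33. n20.pre = true  [terminal]
34. n18.ok = 15  [15]
35. n18.off = 24  [24]
36. n15.ok = 5  [S₁.ok - 10]
37. n15.off = 23  [S₁.ok + S₁.off - 16]
38. n21.depth = false  [terminal]
39. n14.hot = "mk"  ["mk"]
40. n14.lim = false  [S.off > 23]
41. n13.wid = true  [A.off > -3]
42. n13.sig = "wmk"  ["w" ++ C.hot]
43. n13.key = false  [A.off > -2]
44. n0.ok = 1  [len(C.hot) - 1]
45. n0.off = 1  [len(A.sig) - 2]

true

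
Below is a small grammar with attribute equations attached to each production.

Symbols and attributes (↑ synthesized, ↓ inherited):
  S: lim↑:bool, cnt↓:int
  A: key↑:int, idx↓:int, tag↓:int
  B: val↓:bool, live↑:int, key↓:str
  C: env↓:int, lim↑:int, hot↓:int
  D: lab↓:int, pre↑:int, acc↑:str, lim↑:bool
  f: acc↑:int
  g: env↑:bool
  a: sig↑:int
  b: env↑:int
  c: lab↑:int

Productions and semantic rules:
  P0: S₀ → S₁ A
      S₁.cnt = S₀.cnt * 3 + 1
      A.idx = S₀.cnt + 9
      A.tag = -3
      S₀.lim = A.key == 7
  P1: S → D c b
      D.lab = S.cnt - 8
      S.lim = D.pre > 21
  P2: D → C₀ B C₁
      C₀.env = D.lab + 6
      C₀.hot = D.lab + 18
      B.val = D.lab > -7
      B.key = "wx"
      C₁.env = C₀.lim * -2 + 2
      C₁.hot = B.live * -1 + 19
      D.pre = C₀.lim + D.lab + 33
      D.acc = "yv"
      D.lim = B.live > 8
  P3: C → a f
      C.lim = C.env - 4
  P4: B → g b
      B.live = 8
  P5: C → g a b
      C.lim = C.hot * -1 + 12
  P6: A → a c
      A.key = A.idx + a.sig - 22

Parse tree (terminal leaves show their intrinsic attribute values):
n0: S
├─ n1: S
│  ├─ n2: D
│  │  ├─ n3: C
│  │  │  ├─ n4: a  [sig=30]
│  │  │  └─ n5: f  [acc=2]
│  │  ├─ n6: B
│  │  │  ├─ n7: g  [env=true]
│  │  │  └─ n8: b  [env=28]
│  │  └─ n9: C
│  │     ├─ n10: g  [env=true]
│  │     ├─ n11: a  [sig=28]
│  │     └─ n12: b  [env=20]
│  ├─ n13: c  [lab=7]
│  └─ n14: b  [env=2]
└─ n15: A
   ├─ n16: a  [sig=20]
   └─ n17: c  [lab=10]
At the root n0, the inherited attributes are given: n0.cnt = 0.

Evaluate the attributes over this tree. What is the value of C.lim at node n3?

1. n0.cnt = 0  [given at root]
2. n1.cnt = 1  [S₀.cnt * 3 + 1]
3. n2.lab = -7  [S.cnt - 8]
4. n3.env = -1  [D.lab + 6]
5. n3.hot = 11  [D.lab + 18]
6. n4.sig = 30  [terminal]
7. n5.acc = 2  [terminal]
8. n3.lim = -5  [C.env - 4]
9. n6.val = false  [D.lab > -7]
10. n6.key = "wx"  ["wx"]
11. n7.env = true  [terminal]
12. n8.env = 28  [terminal]
13. n6.live = 8  [8]
14. n9.env = 12  [C₀.lim * -2 + 2]
15. n9.hot = 11  [B.live * -1 + 19]
16. n10.env = true  [terminal]
17. n11.sig = 28  [terminal]
18. n12.env = 20  [terminal]
19. n9.lim = 1  [C.hot * -1 + 12]
20. n2.pre = 21  [C₀.lim + D.lab + 33]
21. n2.acc = "yv"  ["yv"]
22. n2.lim = false  [B.live > 8]
23. n13.lab = 7  [terminal]
24. n14.env = 2  [terminal]
25. n1.lim = false  [D.pre > 21]
26. n15.idx = 9  [S₀.cnt + 9]
27. n15.tag = -3  [-3]
28. n16.sig = 20  [terminal]
29. n17.lab = 10  [terminal]
30. n15.key = 7  [A.idx + a.sig - 22]
31. n0.lim = true  [A.key == 7]

-5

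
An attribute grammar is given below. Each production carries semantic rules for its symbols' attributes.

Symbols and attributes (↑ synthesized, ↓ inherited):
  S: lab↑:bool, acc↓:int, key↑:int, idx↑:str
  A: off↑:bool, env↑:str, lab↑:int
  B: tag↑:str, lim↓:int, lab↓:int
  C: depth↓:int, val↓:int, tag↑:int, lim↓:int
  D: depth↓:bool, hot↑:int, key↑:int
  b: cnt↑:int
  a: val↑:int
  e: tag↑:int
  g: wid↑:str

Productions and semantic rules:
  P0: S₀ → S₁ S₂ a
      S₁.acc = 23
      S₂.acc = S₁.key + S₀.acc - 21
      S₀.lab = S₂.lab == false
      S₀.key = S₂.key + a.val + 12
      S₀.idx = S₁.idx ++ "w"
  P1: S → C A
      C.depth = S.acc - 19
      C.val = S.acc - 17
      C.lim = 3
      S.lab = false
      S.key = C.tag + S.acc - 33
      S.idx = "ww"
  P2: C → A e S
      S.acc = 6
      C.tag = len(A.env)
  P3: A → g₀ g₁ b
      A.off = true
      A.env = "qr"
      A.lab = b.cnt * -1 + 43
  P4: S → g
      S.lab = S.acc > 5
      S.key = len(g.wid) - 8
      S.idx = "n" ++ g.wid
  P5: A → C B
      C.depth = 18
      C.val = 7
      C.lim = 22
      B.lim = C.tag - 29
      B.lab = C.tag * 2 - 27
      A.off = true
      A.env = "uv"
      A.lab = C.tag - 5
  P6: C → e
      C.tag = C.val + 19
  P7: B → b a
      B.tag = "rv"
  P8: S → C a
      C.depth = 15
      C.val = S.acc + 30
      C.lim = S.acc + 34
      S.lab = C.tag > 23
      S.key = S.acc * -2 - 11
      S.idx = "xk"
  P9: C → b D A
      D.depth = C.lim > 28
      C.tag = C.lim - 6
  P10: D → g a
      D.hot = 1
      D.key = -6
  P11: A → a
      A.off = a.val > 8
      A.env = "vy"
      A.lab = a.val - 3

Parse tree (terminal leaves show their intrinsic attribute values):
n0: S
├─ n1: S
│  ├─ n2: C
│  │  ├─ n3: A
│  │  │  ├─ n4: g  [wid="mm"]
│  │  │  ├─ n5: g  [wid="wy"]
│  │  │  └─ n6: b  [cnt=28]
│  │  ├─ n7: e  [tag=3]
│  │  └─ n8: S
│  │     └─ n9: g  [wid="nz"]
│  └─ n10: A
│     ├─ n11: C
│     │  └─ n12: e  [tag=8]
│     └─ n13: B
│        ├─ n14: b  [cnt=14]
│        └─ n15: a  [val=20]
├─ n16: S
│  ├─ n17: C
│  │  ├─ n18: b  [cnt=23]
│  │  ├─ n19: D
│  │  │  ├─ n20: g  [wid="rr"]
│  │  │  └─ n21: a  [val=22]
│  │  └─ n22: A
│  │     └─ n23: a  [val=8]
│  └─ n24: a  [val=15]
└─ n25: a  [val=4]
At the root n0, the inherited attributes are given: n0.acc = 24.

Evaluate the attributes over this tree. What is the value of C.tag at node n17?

1. n0.acc = 24  [given at root]
2. n1.acc = 23  [23]
3. n2.depth = 4  [S.acc - 19]
4. n2.val = 6  [S.acc - 17]
5. n2.lim = 3  [3]
6. n4.wid = "mm"  [terminal]
7. n5.wid = "wy"  [terminal]
8. n6.cnt = 28  [terminal]
9. n3.off = true  [true]
10. n3.env = "qr"  ["qr"]
11. n3.lab = 15  [b.cnt * -1 + 43]
12. n7.tag = 3  [terminal]
13. n8.acc = 6  [6]
14. n9.wid = "nz"  [terminal]
15. n8.lab = true  [S.acc > 5]
16. n8.key = -6  [len(g.wid) - 8]
17. n8.idx = "nnz"  ["n" ++ g.wid]
18. n2.tag = 2  [len(A.env)]
19. n11.depth = 18  [18]
20. n11.val = 7  [7]
21. n11.lim = 22  [22]
22. n12.tag = 8  [terminal]
23. n11.tag = 26  [C.val + 19]
24. n13.lim = -3  [C.tag - 29]
25. n13.lab = 25  [C.tag * 2 - 27]
26. n14.cnt = 14  [terminal]
27. n15.val = 20  [terminal]
28. n13.tag = "rv"  ["rv"]
29. n10.off = true  [true]
30. n10.env = "uv"  ["uv"]
31. n10.lab = 21  [C.tag - 5]
32. n1.lab = false  [false]
33. n1.key = -8  [C.tag + S.acc - 33]
34. n1.idx = "ww"  ["ww"]
35. n16.acc = -5  [S₁.key + S₀.acc - 21]
36. n17.depth = 15  [15]
37. n17.val = 25  [S.acc + 30]
38. n17.lim = 29  [S.acc + 34]
39. n18.cnt = 23  [terminal]
40. n19.depth = true  [C.lim > 28]
41. n20.wid = "rr"  [terminal]
42. n21.val = 22  [terminal]
43. n19.hot = 1  [1]
44. n19.key = -6  [-6]
45. n23.val = 8  [terminal]
46. n22.off = false  [a.val > 8]
47. n22.env = "vy"  ["vy"]
48. n22.lab = 5  [a.val - 3]
49. n17.tag = 23  [C.lim - 6]
50. n24.val = 15  [terminal]
51. n16.lab = false  [C.tag > 23]
52. n16.key = -1  [S.acc * -2 - 11]
53. n16.idx = "xk"  ["xk"]
54. n25.val = 4  [terminal]
55. n0.lab = true  [S₂.lab == false]
56. n0.key = 15  [S₂.key + a.val + 12]
57. n0.idx = "www"  [S₁.idx ++ "w"]

23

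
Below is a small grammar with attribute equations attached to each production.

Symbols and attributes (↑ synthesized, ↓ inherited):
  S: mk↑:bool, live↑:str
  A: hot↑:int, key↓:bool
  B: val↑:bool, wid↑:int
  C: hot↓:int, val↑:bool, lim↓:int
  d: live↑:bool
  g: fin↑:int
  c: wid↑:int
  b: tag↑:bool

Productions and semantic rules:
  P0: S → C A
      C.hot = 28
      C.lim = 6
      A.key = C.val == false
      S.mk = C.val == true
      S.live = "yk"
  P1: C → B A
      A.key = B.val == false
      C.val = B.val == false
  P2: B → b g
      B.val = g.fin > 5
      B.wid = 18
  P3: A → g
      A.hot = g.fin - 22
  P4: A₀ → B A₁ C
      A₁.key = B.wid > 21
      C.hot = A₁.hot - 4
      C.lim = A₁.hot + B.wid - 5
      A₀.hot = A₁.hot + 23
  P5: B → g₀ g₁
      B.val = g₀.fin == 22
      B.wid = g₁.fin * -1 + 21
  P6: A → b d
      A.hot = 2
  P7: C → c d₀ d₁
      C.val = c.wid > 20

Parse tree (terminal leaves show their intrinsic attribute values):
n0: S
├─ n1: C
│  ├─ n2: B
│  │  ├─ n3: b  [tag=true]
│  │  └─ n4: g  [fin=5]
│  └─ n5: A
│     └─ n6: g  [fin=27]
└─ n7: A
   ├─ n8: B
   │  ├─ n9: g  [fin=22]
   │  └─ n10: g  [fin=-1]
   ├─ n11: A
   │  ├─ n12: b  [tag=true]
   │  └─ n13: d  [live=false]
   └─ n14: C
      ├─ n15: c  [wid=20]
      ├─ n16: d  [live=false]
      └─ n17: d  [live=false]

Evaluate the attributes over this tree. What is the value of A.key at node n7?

1. n1.hot = 28  [28]
2. n1.lim = 6  [6]
3. n3.tag = true  [terminal]
4. n4.fin = 5  [terminal]
5. n2.val = false  [g.fin > 5]
6. n2.wid = 18  [18]
7. n5.key = true  [B.val == false]
8. n6.fin = 27  [terminal]
9. n5.hot = 5  [g.fin - 22]
10. n1.val = true  [B.val == false]
11. n7.key = false  [C.val == false]
12. n9.fin = 22  [terminal]
13. n10.fin = -1  [terminal]
14. n8.val = true  [g₀.fin == 22]
15. n8.wid = 22  [g₁.fin * -1 + 21]
16. n11.key = true  [B.wid > 21]
17. n12.tag = true  [terminal]
18. n13.live = false  [terminal]
19. n11.hot = 2  [2]
20. n14.hot = -2  [A₁.hot - 4]
21. n14.lim = 19  [A₁.hot + B.wid - 5]
22. n15.wid = 20  [terminal]
23. n16.live = false  [terminal]
24. n17.live = false  [terminal]
25. n14.val = false  [c.wid > 20]
26. n7.hot = 25  [A₁.hot + 23]
27. n0.mk = true  [C.val == true]
28. n0.live = "yk"  ["yk"]

false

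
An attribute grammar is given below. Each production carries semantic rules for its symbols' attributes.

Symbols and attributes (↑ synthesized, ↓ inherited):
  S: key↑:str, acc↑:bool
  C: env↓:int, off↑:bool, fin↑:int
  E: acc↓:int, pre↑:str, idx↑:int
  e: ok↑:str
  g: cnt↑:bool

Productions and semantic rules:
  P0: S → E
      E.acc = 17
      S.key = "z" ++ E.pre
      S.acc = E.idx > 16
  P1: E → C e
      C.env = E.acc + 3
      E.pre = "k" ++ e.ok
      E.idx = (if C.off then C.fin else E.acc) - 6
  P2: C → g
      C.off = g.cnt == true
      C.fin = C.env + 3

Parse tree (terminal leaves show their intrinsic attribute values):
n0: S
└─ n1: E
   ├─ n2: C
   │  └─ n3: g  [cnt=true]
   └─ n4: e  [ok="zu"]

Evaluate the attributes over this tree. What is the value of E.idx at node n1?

1. n1.acc = 17  [17]
2. n2.env = 20  [E.acc + 3]
3. n3.cnt = true  [terminal]
4. n2.off = true  [g.cnt == true]
5. n2.fin = 23  [C.env + 3]
6. n4.ok = "zu"  [terminal]
7. n1.pre = "kzu"  ["k" ++ e.ok]
8. n1.idx = 17  [(if C.off then C.fin else E.acc) - 6]
9. n0.key = "zkzu"  ["z" ++ E.pre]
10. n0.acc = true  [E.idx > 16]

17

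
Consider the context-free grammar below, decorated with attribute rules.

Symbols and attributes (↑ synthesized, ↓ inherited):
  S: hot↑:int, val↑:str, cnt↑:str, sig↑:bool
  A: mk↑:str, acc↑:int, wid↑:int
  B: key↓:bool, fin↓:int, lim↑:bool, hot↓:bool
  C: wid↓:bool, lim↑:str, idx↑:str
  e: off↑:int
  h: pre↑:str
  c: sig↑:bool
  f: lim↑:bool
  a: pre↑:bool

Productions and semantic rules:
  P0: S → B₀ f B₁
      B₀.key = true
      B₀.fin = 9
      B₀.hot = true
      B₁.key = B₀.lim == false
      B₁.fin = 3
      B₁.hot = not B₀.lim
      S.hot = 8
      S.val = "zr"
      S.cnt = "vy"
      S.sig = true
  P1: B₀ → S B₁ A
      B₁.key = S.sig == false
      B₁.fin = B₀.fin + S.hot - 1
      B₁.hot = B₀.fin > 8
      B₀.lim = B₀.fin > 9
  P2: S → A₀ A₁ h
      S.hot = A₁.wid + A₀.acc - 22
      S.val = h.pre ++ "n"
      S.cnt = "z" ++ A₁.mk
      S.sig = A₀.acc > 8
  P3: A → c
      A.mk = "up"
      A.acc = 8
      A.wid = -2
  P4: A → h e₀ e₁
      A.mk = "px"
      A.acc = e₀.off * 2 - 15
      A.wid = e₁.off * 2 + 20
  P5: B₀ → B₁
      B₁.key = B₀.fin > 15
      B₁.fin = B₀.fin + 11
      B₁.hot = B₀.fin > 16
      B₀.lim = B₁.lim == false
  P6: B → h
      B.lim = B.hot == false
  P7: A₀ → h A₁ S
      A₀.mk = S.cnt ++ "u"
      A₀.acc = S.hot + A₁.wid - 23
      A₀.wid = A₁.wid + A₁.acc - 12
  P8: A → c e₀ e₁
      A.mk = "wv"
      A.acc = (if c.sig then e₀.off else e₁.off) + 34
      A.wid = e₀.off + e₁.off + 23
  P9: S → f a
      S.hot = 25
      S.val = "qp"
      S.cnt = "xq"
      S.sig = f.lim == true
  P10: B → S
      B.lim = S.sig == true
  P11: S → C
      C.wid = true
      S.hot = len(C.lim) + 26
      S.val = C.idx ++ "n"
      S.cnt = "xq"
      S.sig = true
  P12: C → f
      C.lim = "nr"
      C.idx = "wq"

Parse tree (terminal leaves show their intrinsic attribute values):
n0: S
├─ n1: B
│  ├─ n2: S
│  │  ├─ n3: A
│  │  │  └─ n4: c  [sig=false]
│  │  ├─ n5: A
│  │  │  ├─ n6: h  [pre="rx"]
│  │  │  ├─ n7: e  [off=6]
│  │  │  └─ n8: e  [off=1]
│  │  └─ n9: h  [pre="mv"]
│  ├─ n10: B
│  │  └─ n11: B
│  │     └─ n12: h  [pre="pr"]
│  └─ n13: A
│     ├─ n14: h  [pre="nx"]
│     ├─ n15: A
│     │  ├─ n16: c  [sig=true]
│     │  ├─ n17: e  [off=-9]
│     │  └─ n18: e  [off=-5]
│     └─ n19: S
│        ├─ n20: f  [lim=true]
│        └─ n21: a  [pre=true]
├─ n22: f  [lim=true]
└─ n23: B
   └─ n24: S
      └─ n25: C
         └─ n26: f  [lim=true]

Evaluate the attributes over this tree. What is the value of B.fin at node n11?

27

1. n1.key = true  [true]
2. n1.fin = 9  [9]
3. n1.hot = true  [true]
4. n4.sig = false  [terminal]
5. n3.mk = "up"  ["up"]
6. n3.acc = 8  [8]
7. n3.wid = -2  [-2]
8. n6.pre = "rx"  [terminal]
9. n7.off = 6  [terminal]
10. n8.off = 1  [terminal]
11. n5.mk = "px"  ["px"]
12. n5.acc = -3  [e₀.off * 2 - 15]
13. n5.wid = 22  [e₁.off * 2 + 20]
14. n9.pre = "mv"  [terminal]
15. n2.hot = 8  [A₁.wid + A₀.acc - 22]
16. n2.val = "mvn"  [h.pre ++ "n"]
17. n2.cnt = "zpx"  ["z" ++ A₁.mk]
18. n2.sig = false  [A₀.acc > 8]
19. n10.key = true  [S.sig == false]
20. n10.fin = 16  [B₀.fin + S.hot - 1]
21. n10.hot = true  [B₀.fin > 8]
22. n11.key = true  [B₀.fin > 15]
23. n11.fin = 27  [B₀.fin + 11]
24. n11.hot = false  [B₀.fin > 16]
25. n12.pre = "pr"  [terminal]
26. n11.lim = true  [B.hot == false]
27. n10.lim = false  [B₁.lim == false]
28. n14.pre = "nx"  [terminal]
29. n16.sig = true  [terminal]
30. n17.off = -9  [terminal]
31. n18.off = -5  [terminal]
32. n15.mk = "wv"  ["wv"]
33. n15.acc = 25  [(if c.sig then e₀.off else e₁.off) + 34]
34. n15.wid = 9  [e₀.off + e₁.off + 23]
35. n20.lim = true  [terminal]
36. n21.pre = true  [terminal]
37. n19.hot = 25  [25]
38. n19.val = "qp"  ["qp"]
39. n19.cnt = "xq"  ["xq"]
40. n19.sig = true  [f.lim == true]
41. n13.mk = "xqu"  [S.cnt ++ "u"]
42. n13.acc = 11  [S.hot + A₁.wid - 23]
43. n13.wid = 22  [A₁.wid + A₁.acc - 12]
44. n1.lim = false  [B₀.fin > 9]
45. n22.lim = true  [terminal]
46. n23.key = true  [B₀.lim == false]
47. n23.fin = 3  [3]
48. n23.hot = true  [not B₀.lim]
49. n25.wid = true  [true]
50. n26.lim = true  [terminal]
51. n25.lim = "nr"  ["nr"]
52. n25.idx = "wq"  ["wq"]
53. n24.hot = 28  [len(C.lim) + 26]
54. n24.val = "wqn"  [C.idx ++ "n"]
55. n24.cnt = "xq"  ["xq"]
56. n24.sig = true  [true]
57. n23.lim = true  [S.sig == true]
58. n0.hot = 8  [8]
59. n0.val = "zr"  ["zr"]
60. n0.cnt = "vy"  ["vy"]
61. n0.sig = true  [true]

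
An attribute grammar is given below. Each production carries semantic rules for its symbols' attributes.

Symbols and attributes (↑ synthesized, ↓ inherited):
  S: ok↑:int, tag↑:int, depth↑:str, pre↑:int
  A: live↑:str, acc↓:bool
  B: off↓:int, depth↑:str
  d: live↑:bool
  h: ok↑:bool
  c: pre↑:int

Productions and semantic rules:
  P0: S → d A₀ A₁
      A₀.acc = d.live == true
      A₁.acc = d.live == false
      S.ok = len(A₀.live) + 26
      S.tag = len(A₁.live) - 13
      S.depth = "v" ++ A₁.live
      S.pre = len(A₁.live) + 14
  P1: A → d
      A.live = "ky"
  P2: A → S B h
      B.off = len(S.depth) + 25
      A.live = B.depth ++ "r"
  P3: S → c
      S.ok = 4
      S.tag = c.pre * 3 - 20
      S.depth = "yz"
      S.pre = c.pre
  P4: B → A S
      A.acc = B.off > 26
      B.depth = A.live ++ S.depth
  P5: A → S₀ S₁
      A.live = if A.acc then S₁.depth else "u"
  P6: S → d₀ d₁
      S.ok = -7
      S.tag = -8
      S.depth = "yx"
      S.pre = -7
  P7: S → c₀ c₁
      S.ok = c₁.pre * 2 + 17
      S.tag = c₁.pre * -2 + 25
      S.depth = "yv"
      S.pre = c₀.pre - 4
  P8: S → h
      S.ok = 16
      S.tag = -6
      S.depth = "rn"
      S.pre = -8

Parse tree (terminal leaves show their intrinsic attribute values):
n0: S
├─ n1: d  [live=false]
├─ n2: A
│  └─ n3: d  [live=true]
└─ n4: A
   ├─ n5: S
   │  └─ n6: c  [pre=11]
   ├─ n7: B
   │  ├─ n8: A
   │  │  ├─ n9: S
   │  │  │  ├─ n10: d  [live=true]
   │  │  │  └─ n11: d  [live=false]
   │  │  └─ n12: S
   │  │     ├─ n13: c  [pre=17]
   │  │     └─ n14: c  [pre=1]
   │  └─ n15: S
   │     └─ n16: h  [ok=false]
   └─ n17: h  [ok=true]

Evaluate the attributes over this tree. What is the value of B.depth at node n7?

1. n1.live = false  [terminal]
2. n2.acc = false  [d.live == true]
3. n3.live = true  [terminal]
4. n2.live = "ky"  ["ky"]
5. n4.acc = true  [d.live == false]
6. n6.pre = 11  [terminal]
7. n5.ok = 4  [4]
8. n5.tag = 13  [c.pre * 3 - 20]
9. n5.depth = "yz"  ["yz"]
10. n5.pre = 11  [c.pre]
11. n7.off = 27  [len(S.depth) + 25]
12. n8.acc = true  [B.off > 26]
13. n10.live = true  [terminal]
14. n11.live = false  [terminal]
15. n9.ok = -7  [-7]
16. n9.tag = -8  [-8]
17. n9.depth = "yx"  ["yx"]
18. n9.pre = -7  [-7]
19. n13.pre = 17  [terminal]
20. n14.pre = 1  [terminal]
21. n12.ok = 19  [c₁.pre * 2 + 17]
22. n12.tag = 23  [c₁.pre * -2 + 25]
23. n12.depth = "yv"  ["yv"]
24. n12.pre = 13  [c₀.pre - 4]
25. n8.live = "yv"  [if A.acc then S₁.depth else "u"]
26. n16.ok = false  [terminal]
27. n15.ok = 16  [16]
28. n15.tag = -6  [-6]
29. n15.depth = "rn"  ["rn"]
30. n15.pre = -8  [-8]
31. n7.depth = "yvrn"  [A.live ++ S.depth]
32. n17.ok = true  [terminal]
33. n4.live = "yvrnr"  [B.depth ++ "r"]
34. n0.ok = 28  [len(A₀.live) + 26]
35. n0.tag = -8  [len(A₁.live) - 13]
36. n0.depth = "vyvrnr"  ["v" ++ A₁.live]
37. n0.pre = 19  [len(A₁.live) + 14]

"yvrn"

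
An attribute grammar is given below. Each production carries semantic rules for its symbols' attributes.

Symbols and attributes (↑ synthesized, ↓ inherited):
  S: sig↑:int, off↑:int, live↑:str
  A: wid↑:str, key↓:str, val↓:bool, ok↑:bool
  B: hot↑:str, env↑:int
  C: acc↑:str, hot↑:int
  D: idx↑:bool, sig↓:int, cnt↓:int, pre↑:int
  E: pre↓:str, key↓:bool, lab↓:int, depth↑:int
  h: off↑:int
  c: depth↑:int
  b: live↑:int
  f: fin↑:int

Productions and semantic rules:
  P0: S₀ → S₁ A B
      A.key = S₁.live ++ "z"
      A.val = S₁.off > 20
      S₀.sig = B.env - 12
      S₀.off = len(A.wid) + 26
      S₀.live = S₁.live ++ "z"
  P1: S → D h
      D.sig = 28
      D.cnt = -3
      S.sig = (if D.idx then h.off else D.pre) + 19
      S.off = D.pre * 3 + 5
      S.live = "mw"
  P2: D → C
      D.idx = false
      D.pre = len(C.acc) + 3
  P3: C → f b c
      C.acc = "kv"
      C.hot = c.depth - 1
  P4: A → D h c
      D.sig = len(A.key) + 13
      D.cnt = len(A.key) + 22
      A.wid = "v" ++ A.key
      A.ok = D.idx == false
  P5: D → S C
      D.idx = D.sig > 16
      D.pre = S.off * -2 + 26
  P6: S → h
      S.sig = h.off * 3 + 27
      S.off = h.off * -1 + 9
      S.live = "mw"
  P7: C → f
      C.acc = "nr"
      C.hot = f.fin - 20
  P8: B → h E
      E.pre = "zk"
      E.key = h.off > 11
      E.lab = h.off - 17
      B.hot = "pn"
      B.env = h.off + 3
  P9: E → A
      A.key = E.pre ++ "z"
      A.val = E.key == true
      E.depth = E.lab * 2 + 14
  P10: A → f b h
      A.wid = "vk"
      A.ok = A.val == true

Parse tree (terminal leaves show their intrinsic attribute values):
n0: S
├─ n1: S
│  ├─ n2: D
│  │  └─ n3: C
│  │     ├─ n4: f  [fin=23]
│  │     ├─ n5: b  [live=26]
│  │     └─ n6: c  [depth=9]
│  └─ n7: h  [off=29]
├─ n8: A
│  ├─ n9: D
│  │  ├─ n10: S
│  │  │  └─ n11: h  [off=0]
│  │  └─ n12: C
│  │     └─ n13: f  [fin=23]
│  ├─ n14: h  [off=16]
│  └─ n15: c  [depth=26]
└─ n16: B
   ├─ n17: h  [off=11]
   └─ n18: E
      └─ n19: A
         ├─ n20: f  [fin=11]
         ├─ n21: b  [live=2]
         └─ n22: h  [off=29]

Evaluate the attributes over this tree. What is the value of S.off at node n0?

1. n2.sig = 28  [28]
2. n2.cnt = -3  [-3]
3. n4.fin = 23  [terminal]
4. n5.live = 26  [terminal]
5. n6.depth = 9  [terminal]
6. n3.acc = "kv"  ["kv"]
7. n3.hot = 8  [c.depth - 1]
8. n2.idx = false  [false]
9. n2.pre = 5  [len(C.acc) + 3]
10. n7.off = 29  [terminal]
11. n1.sig = 24  [(if D.idx then h.off else D.pre) + 19]
12. n1.off = 20  [D.pre * 3 + 5]
13. n1.live = "mw"  ["mw"]
14. n8.key = "mwz"  [S₁.live ++ "z"]
15. n8.val = false  [S₁.off > 20]
16. n9.sig = 16  [len(A.key) + 13]
17. n9.cnt = 25  [len(A.key) + 22]
18. n11.off = 0  [terminal]
19. n10.sig = 27  [h.off * 3 + 27]
20. n10.off = 9  [h.off * -1 + 9]
21. n10.live = "mw"  ["mw"]
22. n13.fin = 23  [terminal]
23. n12.acc = "nr"  ["nr"]
24. n12.hot = 3  [f.fin - 20]
25. n9.idx = false  [D.sig > 16]
26. n9.pre = 8  [S.off * -2 + 26]
27. n14.off = 16  [terminal]
28. n15.depth = 26  [terminal]
29. n8.wid = "vmwz"  ["v" ++ A.key]
30. n8.ok = true  [D.idx == false]
31. n17.off = 11  [terminal]
32. n18.pre = "zk"  ["zk"]
33. n18.key = false  [h.off > 11]
34. n18.lab = -6  [h.off - 17]
35. n19.key = "zkz"  [E.pre ++ "z"]
36. n19.val = false  [E.key == true]
37. n20.fin = 11  [terminal]
38. n21.live = 2  [terminal]
39. n22.off = 29  [terminal]
40. n19.wid = "vk"  ["vk"]
41. n19.ok = false  [A.val == true]
42. n18.depth = 2  [E.lab * 2 + 14]
43. n16.hot = "pn"  ["pn"]
44. n16.env = 14  [h.off + 3]
45. n0.sig = 2  [B.env - 12]
46. n0.off = 30  [len(A.wid) + 26]
47. n0.live = "mwz"  [S₁.live ++ "z"]

30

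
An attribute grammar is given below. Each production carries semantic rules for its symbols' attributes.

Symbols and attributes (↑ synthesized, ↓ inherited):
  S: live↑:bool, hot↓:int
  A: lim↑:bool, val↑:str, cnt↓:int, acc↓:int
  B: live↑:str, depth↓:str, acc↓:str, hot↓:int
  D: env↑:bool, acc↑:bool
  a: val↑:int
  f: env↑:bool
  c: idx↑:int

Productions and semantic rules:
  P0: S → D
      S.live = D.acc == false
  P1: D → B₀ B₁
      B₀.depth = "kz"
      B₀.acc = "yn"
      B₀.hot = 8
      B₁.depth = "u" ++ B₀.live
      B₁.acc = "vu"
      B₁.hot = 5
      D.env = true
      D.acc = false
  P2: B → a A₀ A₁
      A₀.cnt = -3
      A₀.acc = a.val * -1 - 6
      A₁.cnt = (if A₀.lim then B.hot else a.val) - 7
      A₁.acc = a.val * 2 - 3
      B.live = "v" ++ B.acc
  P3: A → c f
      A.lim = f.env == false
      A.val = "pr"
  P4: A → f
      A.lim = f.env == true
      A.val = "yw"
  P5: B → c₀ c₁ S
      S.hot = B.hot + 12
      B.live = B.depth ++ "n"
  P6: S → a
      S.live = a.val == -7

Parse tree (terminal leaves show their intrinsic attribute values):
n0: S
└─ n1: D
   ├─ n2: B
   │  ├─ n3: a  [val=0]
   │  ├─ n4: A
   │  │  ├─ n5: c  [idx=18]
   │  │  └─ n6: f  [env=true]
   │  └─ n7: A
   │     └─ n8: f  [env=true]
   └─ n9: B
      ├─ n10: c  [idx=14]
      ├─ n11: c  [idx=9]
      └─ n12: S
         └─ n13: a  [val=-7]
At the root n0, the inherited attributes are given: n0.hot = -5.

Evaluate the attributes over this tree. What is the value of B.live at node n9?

"uvynn"

1. n0.hot = -5  [given at root]
2. n2.depth = "kz"  ["kz"]
3. n2.acc = "yn"  ["yn"]
4. n2.hot = 8  [8]
5. n3.val = 0  [terminal]
6. n4.cnt = -3  [-3]
7. n4.acc = -6  [a.val * -1 - 6]
8. n5.idx = 18  [terminal]
9. n6.env = true  [terminal]
10. n4.lim = false  [f.env == false]
11. n4.val = "pr"  ["pr"]
12. n7.cnt = -7  [(if A₀.lim then B.hot else a.val) - 7]
13. n7.acc = -3  [a.val * 2 - 3]
14. n8.env = true  [terminal]
15. n7.lim = true  [f.env == true]
16. n7.val = "yw"  ["yw"]
17. n2.live = "vyn"  ["v" ++ B.acc]
18. n9.depth = "uvyn"  ["u" ++ B₀.live]
19. n9.acc = "vu"  ["vu"]
20. n9.hot = 5  [5]
21. n10.idx = 14  [terminal]
22. n11.idx = 9  [terminal]
23. n12.hot = 17  [B.hot + 12]
24. n13.val = -7  [terminal]
25. n12.live = true  [a.val == -7]
26. n9.live = "uvynn"  [B.depth ++ "n"]
27. n1.env = true  [true]
28. n1.acc = false  [false]
29. n0.live = true  [D.acc == false]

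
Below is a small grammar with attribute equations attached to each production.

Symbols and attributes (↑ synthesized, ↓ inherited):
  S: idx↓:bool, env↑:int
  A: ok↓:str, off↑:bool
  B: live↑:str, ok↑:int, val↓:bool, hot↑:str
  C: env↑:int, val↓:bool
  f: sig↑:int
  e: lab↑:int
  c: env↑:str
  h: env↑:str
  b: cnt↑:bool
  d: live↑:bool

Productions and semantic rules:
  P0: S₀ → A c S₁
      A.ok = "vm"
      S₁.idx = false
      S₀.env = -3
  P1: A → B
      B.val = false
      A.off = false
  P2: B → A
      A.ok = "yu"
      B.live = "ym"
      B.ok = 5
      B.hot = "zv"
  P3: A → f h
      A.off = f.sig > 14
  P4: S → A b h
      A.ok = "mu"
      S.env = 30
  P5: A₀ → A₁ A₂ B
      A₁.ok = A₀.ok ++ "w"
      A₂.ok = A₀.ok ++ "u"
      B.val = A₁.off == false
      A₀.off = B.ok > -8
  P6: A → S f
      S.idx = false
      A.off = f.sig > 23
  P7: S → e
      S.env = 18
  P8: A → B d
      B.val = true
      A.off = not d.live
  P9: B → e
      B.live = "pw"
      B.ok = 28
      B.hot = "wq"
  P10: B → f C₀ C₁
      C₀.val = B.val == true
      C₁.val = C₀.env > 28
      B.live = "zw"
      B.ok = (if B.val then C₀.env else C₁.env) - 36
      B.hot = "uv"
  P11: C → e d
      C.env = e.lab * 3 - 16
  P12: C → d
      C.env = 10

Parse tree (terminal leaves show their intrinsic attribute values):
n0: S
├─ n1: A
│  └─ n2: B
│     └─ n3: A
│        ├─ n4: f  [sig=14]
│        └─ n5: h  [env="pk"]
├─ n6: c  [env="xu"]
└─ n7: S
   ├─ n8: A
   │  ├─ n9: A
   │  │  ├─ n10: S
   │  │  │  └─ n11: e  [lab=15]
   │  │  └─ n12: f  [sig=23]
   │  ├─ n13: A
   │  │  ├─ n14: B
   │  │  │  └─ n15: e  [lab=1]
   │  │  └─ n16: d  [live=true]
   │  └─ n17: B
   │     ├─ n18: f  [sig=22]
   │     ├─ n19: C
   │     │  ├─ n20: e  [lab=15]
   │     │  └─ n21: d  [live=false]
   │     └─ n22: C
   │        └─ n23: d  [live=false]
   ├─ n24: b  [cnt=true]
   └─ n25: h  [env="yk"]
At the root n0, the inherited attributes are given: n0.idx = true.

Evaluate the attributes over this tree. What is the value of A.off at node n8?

1. n0.idx = true  [given at root]
2. n1.ok = "vm"  ["vm"]
3. n2.val = false  [false]
4. n3.ok = "yu"  ["yu"]
5. n4.sig = 14  [terminal]
6. n5.env = "pk"  [terminal]
7. n3.off = false  [f.sig > 14]
8. n2.live = "ym"  ["ym"]
9. n2.ok = 5  [5]
10. n2.hot = "zv"  ["zv"]
11. n1.off = false  [false]
12. n6.env = "xu"  [terminal]
13. n7.idx = false  [false]
14. n8.ok = "mu"  ["mu"]
15. n9.ok = "muw"  [A₀.ok ++ "w"]
16. n10.idx = false  [false]
17. n11.lab = 15  [terminal]
18. n10.env = 18  [18]
19. n12.sig = 23  [terminal]
20. n9.off = false  [f.sig > 23]
21. n13.ok = "muu"  [A₀.ok ++ "u"]
22. n14.val = true  [true]
23. n15.lab = 1  [terminal]
24. n14.live = "pw"  ["pw"]
25. n14.ok = 28  [28]
26. n14.hot = "wq"  ["wq"]
27. n16.live = true  [terminal]
28. n13.off = false  [not d.live]
29. n17.val = true  [A₁.off == false]
30. n18.sig = 22  [terminal]
31. n19.val = true  [B.val == true]
32. n20.lab = 15  [terminal]
33. n21.live = false  [terminal]
34. n19.env = 29  [e.lab * 3 - 16]
35. n22.val = true  [C₀.env > 28]
36. n23.live = false  [terminal]
37. n22.env = 10  [10]
38. n17.live = "zw"  ["zw"]
39. n17.ok = -7  [(if B.val then C₀.env else C₁.env) - 36]
40. n17.hot = "uv"  ["uv"]
41. n8.off = true  [B.ok > -8]
42. n24.cnt = true  [terminal]
43. n25.env = "yk"  [terminal]
44. n7.env = 30  [30]
45. n0.env = -3  [-3]

true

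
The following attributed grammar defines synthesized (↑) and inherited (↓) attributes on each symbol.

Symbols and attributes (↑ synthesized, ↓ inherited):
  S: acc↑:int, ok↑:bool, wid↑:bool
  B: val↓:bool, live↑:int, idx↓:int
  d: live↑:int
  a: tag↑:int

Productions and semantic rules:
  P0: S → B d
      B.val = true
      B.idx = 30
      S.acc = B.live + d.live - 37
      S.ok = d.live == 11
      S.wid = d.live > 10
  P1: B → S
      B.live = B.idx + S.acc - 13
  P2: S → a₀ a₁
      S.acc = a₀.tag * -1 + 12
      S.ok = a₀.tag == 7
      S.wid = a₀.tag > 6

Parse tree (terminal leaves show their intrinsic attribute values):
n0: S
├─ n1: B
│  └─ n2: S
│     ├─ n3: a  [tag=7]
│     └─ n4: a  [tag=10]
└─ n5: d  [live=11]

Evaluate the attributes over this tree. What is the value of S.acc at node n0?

-4

1. n1.val = true  [true]
2. n1.idx = 30  [30]
3. n3.tag = 7  [terminal]
4. n4.tag = 10  [terminal]
5. n2.acc = 5  [a₀.tag * -1 + 12]
6. n2.ok = true  [a₀.tag == 7]
7. n2.wid = true  [a₀.tag > 6]
8. n1.live = 22  [B.idx + S.acc - 13]
9. n5.live = 11  [terminal]
10. n0.acc = -4  [B.live + d.live - 37]
11. n0.ok = true  [d.live == 11]
12. n0.wid = true  [d.live > 10]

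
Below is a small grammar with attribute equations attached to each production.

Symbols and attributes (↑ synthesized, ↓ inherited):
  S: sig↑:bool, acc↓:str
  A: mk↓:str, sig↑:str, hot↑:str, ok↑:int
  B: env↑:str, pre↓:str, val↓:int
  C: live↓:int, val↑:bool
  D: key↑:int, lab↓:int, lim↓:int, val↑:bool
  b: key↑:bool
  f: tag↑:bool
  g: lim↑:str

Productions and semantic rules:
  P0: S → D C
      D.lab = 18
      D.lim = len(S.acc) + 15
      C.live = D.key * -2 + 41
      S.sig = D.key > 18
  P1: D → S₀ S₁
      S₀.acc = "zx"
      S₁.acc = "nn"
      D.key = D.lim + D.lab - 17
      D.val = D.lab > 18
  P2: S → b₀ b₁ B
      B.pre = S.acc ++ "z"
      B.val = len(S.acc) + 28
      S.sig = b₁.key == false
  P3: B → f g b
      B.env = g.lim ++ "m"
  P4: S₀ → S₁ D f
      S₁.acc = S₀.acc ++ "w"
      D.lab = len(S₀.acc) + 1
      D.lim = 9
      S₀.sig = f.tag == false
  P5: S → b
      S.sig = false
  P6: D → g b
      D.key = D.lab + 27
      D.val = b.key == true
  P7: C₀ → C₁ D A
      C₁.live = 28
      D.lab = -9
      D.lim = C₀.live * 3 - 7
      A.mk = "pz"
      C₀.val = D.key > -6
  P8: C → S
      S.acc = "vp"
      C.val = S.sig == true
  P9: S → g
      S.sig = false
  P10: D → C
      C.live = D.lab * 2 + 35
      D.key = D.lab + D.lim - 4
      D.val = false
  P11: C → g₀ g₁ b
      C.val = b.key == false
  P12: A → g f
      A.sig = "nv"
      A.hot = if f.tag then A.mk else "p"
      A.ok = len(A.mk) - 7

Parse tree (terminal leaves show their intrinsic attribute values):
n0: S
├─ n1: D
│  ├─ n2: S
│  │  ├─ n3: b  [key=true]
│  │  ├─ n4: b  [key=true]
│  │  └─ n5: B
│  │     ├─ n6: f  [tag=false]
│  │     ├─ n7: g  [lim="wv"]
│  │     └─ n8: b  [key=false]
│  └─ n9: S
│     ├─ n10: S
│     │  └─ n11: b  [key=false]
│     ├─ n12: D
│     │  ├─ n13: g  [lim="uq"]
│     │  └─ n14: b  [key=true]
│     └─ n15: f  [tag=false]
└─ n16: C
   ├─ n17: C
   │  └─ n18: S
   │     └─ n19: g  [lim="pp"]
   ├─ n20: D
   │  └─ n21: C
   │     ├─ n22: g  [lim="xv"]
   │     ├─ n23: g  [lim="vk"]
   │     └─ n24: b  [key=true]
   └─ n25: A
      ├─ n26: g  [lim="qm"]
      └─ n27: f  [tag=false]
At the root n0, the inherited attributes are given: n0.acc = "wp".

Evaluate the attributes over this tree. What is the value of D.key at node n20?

1. n0.acc = "wp"  [given at root]
2. n1.lab = 18  [18]
3. n1.lim = 17  [len(S.acc) + 15]
4. n2.acc = "zx"  ["zx"]
5. n3.key = true  [terminal]
6. n4.key = true  [terminal]
7. n5.pre = "zxz"  [S.acc ++ "z"]
8. n5.val = 30  [len(S.acc) + 28]
9. n6.tag = false  [terminal]
10. n7.lim = "wv"  [terminal]
11. n8.key = false  [terminal]
12. n5.env = "wvm"  [g.lim ++ "m"]
13. n2.sig = false  [b₁.key == false]
14. n9.acc = "nn"  ["nn"]
15. n10.acc = "nnw"  [S₀.acc ++ "w"]
16. n11.key = false  [terminal]
17. n10.sig = false  [false]
18. n12.lab = 3  [len(S₀.acc) + 1]
19. n12.lim = 9  [9]
20. n13.lim = "uq"  [terminal]
21. n14.key = true  [terminal]
22. n12.key = 30  [D.lab + 27]
23. n12.val = true  [b.key == true]
24. n15.tag = false  [terminal]
25. n9.sig = true  [f.tag == false]
26. n1.key = 18  [D.lim + D.lab - 17]
27. n1.val = false  [D.lab > 18]
28. n16.live = 5  [D.key * -2 + 41]
29. n17.live = 28  [28]
30. n18.acc = "vp"  ["vp"]
31. n19.lim = "pp"  [terminal]
32. n18.sig = false  [false]
33. n17.val = false  [S.sig == true]
34. n20.lab = -9  [-9]
35. n20.lim = 8  [C₀.live * 3 - 7]
36. n21.live = 17  [D.lab * 2 + 35]
37. n22.lim = "xv"  [terminal]
38. n23.lim = "vk"  [terminal]
39. n24.key = true  [terminal]
40. n21.val = false  [b.key == false]
41. n20.key = -5  [D.lab + D.lim - 4]
42. n20.val = false  [false]
43. n25.mk = "pz"  ["pz"]
44. n26.lim = "qm"  [terminal]
45. n27.tag = false  [terminal]
46. n25.sig = "nv"  ["nv"]
47. n25.hot = "p"  [if f.tag then A.mk else "p"]
48. n25.ok = -5  [len(A.mk) - 7]
49. n16.val = true  [D.key > -6]
50. n0.sig = false  [D.key > 18]

-5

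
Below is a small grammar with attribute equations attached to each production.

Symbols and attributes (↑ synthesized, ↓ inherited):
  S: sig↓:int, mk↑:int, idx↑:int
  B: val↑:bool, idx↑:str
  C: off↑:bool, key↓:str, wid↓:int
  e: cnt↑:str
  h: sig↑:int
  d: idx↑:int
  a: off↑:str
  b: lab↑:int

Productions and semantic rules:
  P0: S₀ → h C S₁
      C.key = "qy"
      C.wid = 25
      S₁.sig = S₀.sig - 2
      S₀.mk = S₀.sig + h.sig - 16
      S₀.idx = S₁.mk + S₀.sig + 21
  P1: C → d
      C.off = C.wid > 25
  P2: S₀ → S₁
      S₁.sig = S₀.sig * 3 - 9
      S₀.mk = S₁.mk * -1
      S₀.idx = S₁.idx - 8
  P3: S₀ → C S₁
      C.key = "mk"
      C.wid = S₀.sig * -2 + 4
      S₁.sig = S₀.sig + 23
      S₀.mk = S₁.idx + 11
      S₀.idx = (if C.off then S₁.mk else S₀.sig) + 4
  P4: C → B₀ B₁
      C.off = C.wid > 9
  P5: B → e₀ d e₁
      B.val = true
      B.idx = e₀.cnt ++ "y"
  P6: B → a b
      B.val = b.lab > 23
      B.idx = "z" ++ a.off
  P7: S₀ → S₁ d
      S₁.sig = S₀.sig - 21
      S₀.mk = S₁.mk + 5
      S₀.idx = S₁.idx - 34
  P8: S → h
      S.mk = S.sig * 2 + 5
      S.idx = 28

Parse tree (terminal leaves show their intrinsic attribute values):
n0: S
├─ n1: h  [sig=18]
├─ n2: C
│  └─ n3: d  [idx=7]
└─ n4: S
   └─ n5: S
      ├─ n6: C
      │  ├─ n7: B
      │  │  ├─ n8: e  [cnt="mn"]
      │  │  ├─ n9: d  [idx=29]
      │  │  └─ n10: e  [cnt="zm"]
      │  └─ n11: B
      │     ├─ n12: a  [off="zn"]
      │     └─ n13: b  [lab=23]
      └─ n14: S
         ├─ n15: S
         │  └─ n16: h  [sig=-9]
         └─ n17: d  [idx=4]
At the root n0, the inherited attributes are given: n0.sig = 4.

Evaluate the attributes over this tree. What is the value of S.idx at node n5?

12

1. n0.sig = 4  [given at root]
2. n1.sig = 18  [terminal]
3. n2.key = "qy"  ["qy"]
4. n2.wid = 25  [25]
5. n3.idx = 7  [terminal]
6. n2.off = false  [C.wid > 25]
7. n4.sig = 2  [S₀.sig - 2]
8. n5.sig = -3  [S₀.sig * 3 - 9]
9. n6.key = "mk"  ["mk"]
10. n6.wid = 10  [S₀.sig * -2 + 4]
11. n8.cnt = "mn"  [terminal]
12. n9.idx = 29  [terminal]
13. n10.cnt = "zm"  [terminal]
14. n7.val = true  [true]
15. n7.idx = "mny"  [e₀.cnt ++ "y"]
16. n12.off = "zn"  [terminal]
17. n13.lab = 23  [terminal]
18. n11.val = false  [b.lab > 23]
19. n11.idx = "zzn"  ["z" ++ a.off]
20. n6.off = true  [C.wid > 9]
21. n14.sig = 20  [S₀.sig + 23]
22. n15.sig = -1  [S₀.sig - 21]
23. n16.sig = -9  [terminal]
24. n15.mk = 3  [S.sig * 2 + 5]
25. n15.idx = 28  [28]
26. n17.idx = 4  [terminal]
27. n14.mk = 8  [S₁.mk + 5]
28. n14.idx = -6  [S₁.idx - 34]
29. n5.mk = 5  [S₁.idx + 11]
30. n5.idx = 12  [(if C.off then S₁.mk else S₀.sig) + 4]
31. n4.mk = -5  [S₁.mk * -1]
32. n4.idx = 4  [S₁.idx - 8]
33. n0.mk = 6  [S₀.sig + h.sig - 16]
34. n0.idx = 20  [S₁.mk + S₀.sig + 21]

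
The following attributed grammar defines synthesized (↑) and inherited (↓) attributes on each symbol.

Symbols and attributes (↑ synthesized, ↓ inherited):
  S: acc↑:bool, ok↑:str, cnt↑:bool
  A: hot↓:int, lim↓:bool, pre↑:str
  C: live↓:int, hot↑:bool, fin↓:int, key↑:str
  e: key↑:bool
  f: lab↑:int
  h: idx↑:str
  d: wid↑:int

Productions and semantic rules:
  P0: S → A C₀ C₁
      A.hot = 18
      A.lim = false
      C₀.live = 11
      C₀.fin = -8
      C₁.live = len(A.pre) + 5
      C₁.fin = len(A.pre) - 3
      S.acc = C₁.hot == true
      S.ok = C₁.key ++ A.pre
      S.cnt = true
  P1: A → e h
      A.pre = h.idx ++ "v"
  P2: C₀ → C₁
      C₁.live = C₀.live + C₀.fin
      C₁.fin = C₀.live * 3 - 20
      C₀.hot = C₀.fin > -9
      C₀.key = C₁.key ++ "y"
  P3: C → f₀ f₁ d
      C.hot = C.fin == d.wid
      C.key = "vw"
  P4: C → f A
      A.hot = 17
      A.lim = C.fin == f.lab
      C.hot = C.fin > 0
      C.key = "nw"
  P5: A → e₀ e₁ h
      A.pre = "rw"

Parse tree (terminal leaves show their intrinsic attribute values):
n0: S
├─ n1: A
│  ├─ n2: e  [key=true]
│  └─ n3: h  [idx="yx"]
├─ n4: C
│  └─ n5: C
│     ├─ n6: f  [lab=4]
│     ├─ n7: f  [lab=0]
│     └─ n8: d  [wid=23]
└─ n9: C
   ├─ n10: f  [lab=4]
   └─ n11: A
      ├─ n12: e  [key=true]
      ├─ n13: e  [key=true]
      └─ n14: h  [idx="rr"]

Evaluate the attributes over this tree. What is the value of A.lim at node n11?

false

1. n1.hot = 18  [18]
2. n1.lim = false  [false]
3. n2.key = true  [terminal]
4. n3.idx = "yx"  [terminal]
5. n1.pre = "yxv"  [h.idx ++ "v"]
6. n4.live = 11  [11]
7. n4.fin = -8  [-8]
8. n5.live = 3  [C₀.live + C₀.fin]
9. n5.fin = 13  [C₀.live * 3 - 20]
10. n6.lab = 4  [terminal]
11. n7.lab = 0  [terminal]
12. n8.wid = 23  [terminal]
13. n5.hot = false  [C.fin == d.wid]
14. n5.key = "vw"  ["vw"]
15. n4.hot = true  [C₀.fin > -9]
16. n4.key = "vwy"  [C₁.key ++ "y"]
17. n9.live = 8  [len(A.pre) + 5]
18. n9.fin = 0  [len(A.pre) - 3]
19. n10.lab = 4  [terminal]
20. n11.hot = 17  [17]
21. n11.lim = false  [C.fin == f.lab]
22. n12.key = true  [terminal]
23. n13.key = true  [terminal]
24. n14.idx = "rr"  [terminal]
25. n11.pre = "rw"  ["rw"]
26. n9.hot = false  [C.fin > 0]
27. n9.key = "nw"  ["nw"]
28. n0.acc = false  [C₁.hot == true]
29. n0.ok = "nwyxv"  [C₁.key ++ A.pre]
30. n0.cnt = true  [true]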